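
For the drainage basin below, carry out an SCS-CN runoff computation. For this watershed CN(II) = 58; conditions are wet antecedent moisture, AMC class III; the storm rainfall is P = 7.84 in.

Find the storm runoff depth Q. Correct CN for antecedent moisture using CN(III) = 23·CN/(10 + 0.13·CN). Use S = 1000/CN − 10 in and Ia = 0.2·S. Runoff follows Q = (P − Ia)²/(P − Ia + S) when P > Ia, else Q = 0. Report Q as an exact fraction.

CN(III) from CN(II)=58: (23·58)/(10 + 0.13·58) = 66700/877 ≈ 76.055
Retention S: 1000/CN − 10 with CN=76.055 → S = 2100/667 ≈ 3.148 in
Ia = 0.2S: 0.2·3.148 = 0.630 in (exactly 420/667)
Excess rainfall: 7.840 − 0.630 = 7.210 in; P > Ia so Q > 0
Q = (120232/16675)²/((120232/16675) + 2100/667) = (14455733824/278055625)/(172732/16675) = 516276208/102868075 in ≈ 5.019 in

Q = 516276208/102868075 in ≈ 5.019 in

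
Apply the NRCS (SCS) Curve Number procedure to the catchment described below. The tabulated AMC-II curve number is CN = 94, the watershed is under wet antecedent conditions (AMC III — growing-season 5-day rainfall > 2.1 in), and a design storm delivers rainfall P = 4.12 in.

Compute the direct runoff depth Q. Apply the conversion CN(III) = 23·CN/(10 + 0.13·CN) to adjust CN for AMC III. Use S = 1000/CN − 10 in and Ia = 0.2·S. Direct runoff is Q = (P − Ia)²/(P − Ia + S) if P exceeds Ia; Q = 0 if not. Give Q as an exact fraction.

Q = 12065484649/3171194575 in ≈ 3.805 in

Wet (AMC III): CN(III) = 23·94/(10 + 0.13·94) = 2162/(1111/50) = 108100/1111 ≈ 97.300
Retention S: 1000/CN − 10 with CN=97.300 → S = 300/1081 ≈ 0.278 in
Ia = 0.2·(300/1081) = 60/1081 in ≈ 0.056 in
P − Ia = 4.120 − 0.056 = 109843/27025 ≈ 4.064 in (> 0, runoff occurs)
Q = (109843/27025)²/((109843/27025) + 300/1081) = (12065484649/730350625)/(117343/27025) = 12065484649/3171194575 in ≈ 3.805 in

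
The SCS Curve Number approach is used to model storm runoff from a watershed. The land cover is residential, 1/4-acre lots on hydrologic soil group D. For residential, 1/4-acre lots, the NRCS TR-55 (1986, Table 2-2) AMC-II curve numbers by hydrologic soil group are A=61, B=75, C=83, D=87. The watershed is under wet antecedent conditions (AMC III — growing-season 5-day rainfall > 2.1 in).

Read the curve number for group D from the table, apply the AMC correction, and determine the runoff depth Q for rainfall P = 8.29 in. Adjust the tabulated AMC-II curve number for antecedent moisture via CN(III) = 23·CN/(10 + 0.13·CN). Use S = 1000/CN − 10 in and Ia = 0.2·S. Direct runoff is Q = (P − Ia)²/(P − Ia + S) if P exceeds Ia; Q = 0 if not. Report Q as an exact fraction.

Q = 2666130543241/352742082900 in ≈ 7.558 in

NRCS table: residential, 1/4-acre lots, soil group D → CN(II) = 87
Wet (AMC III): CN(III) = 23·87/(10 + 0.13·87) = 2001/(2131/100) = 200100/2131 ≈ 93.900
Max retention: S = 1000/(200100/2131) − 10 = 1300/2001 in (≈ 0.650 in)
Initial abstraction Ia = S/5 = (1300/2001)/5 = 260/2001 ≈ 0.130 in
Excess rainfall: 8.290 − 0.130 = 8.160 in; P > Ia so Q > 0
Q: (1632829/200100)² ÷ (1762829/200100) = 2666130543241/352742082900 in (≈ 7.558 in)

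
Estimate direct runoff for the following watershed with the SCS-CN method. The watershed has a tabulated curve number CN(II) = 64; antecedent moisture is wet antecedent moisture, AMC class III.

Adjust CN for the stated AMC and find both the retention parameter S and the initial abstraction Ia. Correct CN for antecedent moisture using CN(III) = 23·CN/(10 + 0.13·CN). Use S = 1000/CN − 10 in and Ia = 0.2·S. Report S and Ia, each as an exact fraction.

Adjust CN=64 to AMC III: 23·64/(10 + 0.13·64) → 1472 ÷ (458/25) = 18400/229 ≈ 80.349
Retention S: 1000/CN − 10 with CN=80.349 → S = 225/92 ≈ 2.446 in
Ia = 0.2S: 0.2·2.446 = 0.489 in (exactly 45/92)

S = 225/92 in ≈ 2.446 in; Ia = 45/92 in ≈ 0.489 in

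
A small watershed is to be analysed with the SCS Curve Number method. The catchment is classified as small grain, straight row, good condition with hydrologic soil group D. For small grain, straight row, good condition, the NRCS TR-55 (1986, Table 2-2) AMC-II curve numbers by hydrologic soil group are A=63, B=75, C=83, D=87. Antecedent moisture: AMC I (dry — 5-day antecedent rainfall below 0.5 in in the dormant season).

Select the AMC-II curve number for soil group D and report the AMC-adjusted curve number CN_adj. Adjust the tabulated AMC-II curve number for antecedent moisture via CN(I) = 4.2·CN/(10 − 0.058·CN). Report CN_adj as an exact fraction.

NRCS table: small grain, straight row, good condition, soil group D → CN(II) = 87
Adjust CN=87 to AMC I: 4.2·87/(10 − 0.058·87) → (1827/5) ÷ (2477/500) = 182700/2477 ≈ 73.759

CN_adj = 182700/2477 ≈ 73.759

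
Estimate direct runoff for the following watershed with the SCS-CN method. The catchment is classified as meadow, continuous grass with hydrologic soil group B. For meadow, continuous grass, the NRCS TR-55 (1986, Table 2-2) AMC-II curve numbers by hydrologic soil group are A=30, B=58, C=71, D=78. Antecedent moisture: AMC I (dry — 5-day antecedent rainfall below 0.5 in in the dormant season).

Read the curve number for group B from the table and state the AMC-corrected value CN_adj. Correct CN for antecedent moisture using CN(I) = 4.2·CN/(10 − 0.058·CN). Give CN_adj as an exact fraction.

NRCS table: meadow, continuous grass, soil group B → CN(II) = 58
CN(I) from CN(II)=58: (4.2·58)/(10 − 0.058·58) = 2900/79 ≈ 36.709

CN_adj = 2900/79 ≈ 36.709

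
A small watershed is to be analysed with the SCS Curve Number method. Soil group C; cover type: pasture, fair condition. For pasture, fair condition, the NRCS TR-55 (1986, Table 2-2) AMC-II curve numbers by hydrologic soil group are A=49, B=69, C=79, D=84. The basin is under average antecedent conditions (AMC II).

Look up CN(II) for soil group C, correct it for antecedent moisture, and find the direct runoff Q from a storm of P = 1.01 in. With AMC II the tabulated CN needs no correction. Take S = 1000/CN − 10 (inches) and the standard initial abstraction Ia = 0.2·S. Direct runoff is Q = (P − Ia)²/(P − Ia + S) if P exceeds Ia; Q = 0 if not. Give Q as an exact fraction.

NRCS table: pasture, fair condition, soil group C → CN(II) = 79
CN(II) = 79; AMC II needs no correction.
Max retention: S = 1000/79 − 10 = 210/79 in (≈ 2.658 in)
Initial abstraction Ia = S/5 = (210/79)/5 = 42/79 ≈ 0.532 in
Since P=1.010 > Ia=0.532: effective rainfall P−Ia = 3779/7900 in
Q = (3779/7900)²/((3779/7900) + 210/79) = (14280841/62410000)/(24779/7900) = 14280841/195754100 in ≈ 0.073 in

Q = 14280841/195754100 in ≈ 0.073 in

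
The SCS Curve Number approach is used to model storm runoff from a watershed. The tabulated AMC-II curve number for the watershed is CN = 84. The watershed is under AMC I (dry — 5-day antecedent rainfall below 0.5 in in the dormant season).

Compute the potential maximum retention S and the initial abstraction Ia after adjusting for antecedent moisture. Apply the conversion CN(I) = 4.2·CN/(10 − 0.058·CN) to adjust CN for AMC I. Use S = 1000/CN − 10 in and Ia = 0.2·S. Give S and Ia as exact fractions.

CN(I) from CN(II)=84: (4.2·84)/(10 − 0.058·84) = 44100/641 ≈ 68.799
Max retention: S = 1000/(44100/641) − 10 = 2000/441 in (≈ 4.535 in)
Ia = 0.2S: 0.2·4.535 = 0.907 in (exactly 400/441)

S = 2000/441 in ≈ 4.535 in; Ia = 400/441 in ≈ 0.907 in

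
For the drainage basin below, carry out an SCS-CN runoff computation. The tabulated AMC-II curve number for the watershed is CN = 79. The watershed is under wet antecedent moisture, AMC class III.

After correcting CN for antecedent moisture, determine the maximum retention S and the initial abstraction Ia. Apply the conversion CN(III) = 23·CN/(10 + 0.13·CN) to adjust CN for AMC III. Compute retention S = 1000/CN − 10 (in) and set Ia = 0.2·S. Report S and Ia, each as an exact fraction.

S = 2100/1817 in ≈ 1.156 in; Ia = 420/1817 in ≈ 0.231 in

CN(III) from CN(II)=79: (23·79)/(10 + 0.13·79) = 181700/2027 ≈ 89.640
Retention S: 1000/CN − 10 with CN=89.640 → S = 2100/1817 ≈ 1.156 in
Initial abstraction Ia = S/5 = (2100/1817)/5 = 420/1817 ≈ 0.231 in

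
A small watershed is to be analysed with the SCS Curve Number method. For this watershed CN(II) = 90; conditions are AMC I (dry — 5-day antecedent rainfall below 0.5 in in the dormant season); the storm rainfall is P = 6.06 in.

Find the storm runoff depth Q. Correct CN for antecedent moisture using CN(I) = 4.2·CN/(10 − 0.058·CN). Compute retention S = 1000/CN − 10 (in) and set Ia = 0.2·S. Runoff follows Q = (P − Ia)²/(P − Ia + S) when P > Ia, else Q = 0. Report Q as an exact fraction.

Q = 2731839289/730173150 in ≈ 3.741 in

CN(I) from CN(II)=90: (4.2·90)/(10 − 0.058·90) = 18900/239 ≈ 79.079
S = 1000/(18900/239) − 10 = 500/189 in ≈ 2.646 in
Ia = 0.2·(500/189) = 100/189 in ≈ 0.529 in
Since P=6.060 > Ia=0.529: effective rainfall P−Ia = 52267/9450 in
Q: (52267/9450)² ÷ (77267/9450) = 2731839289/730173150 in (≈ 3.741 in)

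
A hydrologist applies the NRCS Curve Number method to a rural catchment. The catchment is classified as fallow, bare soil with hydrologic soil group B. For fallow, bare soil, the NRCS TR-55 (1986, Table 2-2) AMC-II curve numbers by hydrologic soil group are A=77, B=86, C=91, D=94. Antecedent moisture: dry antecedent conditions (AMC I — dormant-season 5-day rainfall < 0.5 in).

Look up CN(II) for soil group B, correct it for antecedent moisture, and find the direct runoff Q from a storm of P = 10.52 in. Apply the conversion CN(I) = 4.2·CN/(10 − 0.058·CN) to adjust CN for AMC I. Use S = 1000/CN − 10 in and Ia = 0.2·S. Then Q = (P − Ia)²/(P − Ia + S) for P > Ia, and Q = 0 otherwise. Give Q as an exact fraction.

Q = 987656329/141664575 in ≈ 6.972 in

NRCS table: fallow, bare soil, soil group B → CN(II) = 86
Dry (AMC I): CN(I) = 4.2·86/(10 − 0.058·86) = (1806/5)/(1253/250) = 12900/179 ≈ 72.067
Retention S: 1000/CN − 10 with CN=72.067 → S = 500/129 ≈ 3.876 in
Initial abstraction Ia = S/5 = (500/129)/5 = 100/129 ≈ 0.775 in
Since P=10.520 > Ia=0.775: effective rainfall P−Ia = 31427/3225 in
Q = (31427/3225)²/((31427/3225) + 500/129) = (987656329/10400625)/(43927/3225) = 987656329/141664575 in ≈ 6.972 in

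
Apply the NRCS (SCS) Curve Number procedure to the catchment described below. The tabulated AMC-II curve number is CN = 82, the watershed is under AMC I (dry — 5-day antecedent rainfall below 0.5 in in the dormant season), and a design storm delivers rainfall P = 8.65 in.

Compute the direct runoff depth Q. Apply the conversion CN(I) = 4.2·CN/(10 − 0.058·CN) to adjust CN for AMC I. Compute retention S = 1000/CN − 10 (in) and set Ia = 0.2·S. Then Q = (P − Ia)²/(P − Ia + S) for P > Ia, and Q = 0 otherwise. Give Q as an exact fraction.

CN(I) from CN(II)=82: (4.2·82)/(10 − 0.058·82) = 28700/437 ≈ 65.675
S = 1000/(28700/437) − 10 = 1500/287 in ≈ 5.226 in
Initial abstraction Ia = S/5 = (1500/287)/5 = 300/287 ≈ 1.045 in
Excess rainfall: 8.650 − 1.045 = 7.605 in; P > Ia so Q > 0
Q: (43651/5740)² ÷ (73651/5740) = 1905409801/422756740 in (≈ 4.507 in)

Q = 1905409801/422756740 in ≈ 4.507 in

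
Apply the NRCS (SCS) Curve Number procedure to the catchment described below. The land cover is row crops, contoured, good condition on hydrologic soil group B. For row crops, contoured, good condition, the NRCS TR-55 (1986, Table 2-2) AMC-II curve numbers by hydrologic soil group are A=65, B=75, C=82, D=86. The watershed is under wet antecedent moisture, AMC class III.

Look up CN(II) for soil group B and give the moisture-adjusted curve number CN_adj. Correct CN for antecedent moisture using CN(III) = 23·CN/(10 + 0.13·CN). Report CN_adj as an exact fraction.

CN_adj = 6900/79 ≈ 87.342

NRCS table: row crops, contoured, good condition, soil group B → CN(II) = 75
Adjust CN=75 to AMC III: 23·75/(10 + 0.13·75) → 1725 ÷ (79/4) = 6900/79 ≈ 87.342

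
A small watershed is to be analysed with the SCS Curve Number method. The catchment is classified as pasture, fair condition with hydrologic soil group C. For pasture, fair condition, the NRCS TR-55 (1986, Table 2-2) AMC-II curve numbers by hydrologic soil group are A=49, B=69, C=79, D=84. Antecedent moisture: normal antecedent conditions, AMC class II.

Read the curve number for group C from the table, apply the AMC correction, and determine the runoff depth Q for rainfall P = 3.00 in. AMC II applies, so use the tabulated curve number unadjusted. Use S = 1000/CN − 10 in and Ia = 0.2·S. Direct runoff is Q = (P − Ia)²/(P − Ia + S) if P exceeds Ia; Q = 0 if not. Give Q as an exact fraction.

Q = 845/711 in ≈ 1.188 in

NRCS table: pasture, fair condition, soil group C → CN(II) = 79
CN(II) = 79; AMC II needs no correction.
Retention S: 1000/CN − 10 with CN=79.000 → S = 210/79 ≈ 2.658 in
Ia = 0.2·(210/79) = 42/79 in ≈ 0.532 in
Since P=3.000 > Ia=0.532: effective rainfall P−Ia = 195/79 in
Runoff Q = (P−Ia)²/(P−Ia+S) = (2.468)²/(2.468+2.658) = 845/711 ≈ 1.188 in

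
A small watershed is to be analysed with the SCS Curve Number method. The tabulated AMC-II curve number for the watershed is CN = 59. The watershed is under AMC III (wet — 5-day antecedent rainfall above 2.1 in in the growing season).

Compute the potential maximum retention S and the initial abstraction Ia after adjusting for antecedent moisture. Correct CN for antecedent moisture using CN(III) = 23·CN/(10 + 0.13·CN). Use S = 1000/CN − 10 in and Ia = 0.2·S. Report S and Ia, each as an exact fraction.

S = 4100/1357 in ≈ 3.021 in; Ia = 820/1357 in ≈ 0.604 in

Adjust CN=59 to AMC III: 23·59/(10 + 0.13·59) → 1357 ÷ (1767/100) = 135700/1767 ≈ 76.797
Max retention: S = 1000/(135700/1767) − 10 = 4100/1357 in (≈ 3.021 in)
Ia = 0.2S: 0.2·3.021 = 0.604 in (exactly 820/1357)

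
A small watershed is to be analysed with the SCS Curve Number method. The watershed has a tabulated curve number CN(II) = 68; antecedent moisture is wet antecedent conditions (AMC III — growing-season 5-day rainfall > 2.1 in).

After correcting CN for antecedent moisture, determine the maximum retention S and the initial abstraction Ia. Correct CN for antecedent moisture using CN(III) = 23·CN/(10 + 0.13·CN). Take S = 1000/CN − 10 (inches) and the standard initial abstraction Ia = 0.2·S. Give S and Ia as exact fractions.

S = 800/391 in ≈ 2.046 in; Ia = 160/391 in ≈ 0.409 in

Adjust CN=68 to AMC III: 23·68/(10 + 0.13·68) → 1564 ÷ (471/25) = 39100/471 ≈ 83.015
S = 1000/(39100/471) − 10 = 800/391 in ≈ 2.046 in
Ia = 0.2S: 0.2·2.046 = 0.409 in (exactly 160/391)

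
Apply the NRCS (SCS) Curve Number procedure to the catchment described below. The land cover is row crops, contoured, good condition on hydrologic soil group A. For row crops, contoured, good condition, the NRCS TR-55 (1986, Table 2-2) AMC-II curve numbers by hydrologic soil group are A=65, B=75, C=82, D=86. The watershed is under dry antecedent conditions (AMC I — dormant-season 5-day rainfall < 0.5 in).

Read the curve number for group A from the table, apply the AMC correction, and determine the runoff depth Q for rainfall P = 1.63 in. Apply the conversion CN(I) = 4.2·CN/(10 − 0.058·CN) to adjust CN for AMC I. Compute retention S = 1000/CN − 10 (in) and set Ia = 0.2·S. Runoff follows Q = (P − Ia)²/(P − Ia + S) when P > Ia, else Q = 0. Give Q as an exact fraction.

Q = 0 in ≈ 0.000 in

NRCS table: row crops, contoured, good condition, soil group A → CN(II) = 65
CN(I) from CN(II)=65: (4.2·65)/(10 − 0.058·65) = 3900/89 ≈ 43.820
S = 1000/(3900/89) − 10 = 500/39 in ≈ 12.821 in
Initial abstraction Ia = S/5 = (500/39)/5 = 100/39 ≈ 2.564 in
P = 1.630 ≤ Ia = 2.564 in: entire storm abstracted, Q = 0.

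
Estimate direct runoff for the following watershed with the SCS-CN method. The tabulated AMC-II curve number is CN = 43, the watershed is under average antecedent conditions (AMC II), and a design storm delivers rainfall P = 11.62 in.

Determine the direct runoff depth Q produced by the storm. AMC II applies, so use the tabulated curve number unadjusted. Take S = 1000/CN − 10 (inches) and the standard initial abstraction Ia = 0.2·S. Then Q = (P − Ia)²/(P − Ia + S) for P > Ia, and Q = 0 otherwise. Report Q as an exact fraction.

Q = 371834089/102733450 in ≈ 3.619 in

CN(II) = 43; AMC II needs no correction.
Max retention: S = 1000/43 − 10 = 570/43 in (≈ 13.256 in)
Initial abstraction Ia = S/5 = (570/43)/5 = 114/43 ≈ 2.651 in
P − Ia = 11.620 − 2.651 = 19283/2150 ≈ 8.969 in (> 0, runoff occurs)
Q: (19283/2150)² ÷ (47783/2150) = 371834089/102733450 in (≈ 3.619 in)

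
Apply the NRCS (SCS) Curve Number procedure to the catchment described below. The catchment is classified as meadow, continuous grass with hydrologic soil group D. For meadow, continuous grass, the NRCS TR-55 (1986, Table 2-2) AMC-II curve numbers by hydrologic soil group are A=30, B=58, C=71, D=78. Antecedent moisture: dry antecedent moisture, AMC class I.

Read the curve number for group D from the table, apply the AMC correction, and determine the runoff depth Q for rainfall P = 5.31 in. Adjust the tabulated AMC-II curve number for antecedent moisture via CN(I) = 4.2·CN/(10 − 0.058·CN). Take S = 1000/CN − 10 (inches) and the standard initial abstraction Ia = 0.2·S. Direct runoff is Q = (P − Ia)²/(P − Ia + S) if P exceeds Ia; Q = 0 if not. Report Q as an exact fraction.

Q = 105552862321/71653409100 in ≈ 1.473 in

NRCS table: meadow, continuous grass, soil group D → CN(II) = 78
Adjust CN=78 to AMC I: 4.2·78/(10 − 0.058·78) → (1638/5) ÷ (1369/250) = 81900/1369 ≈ 59.825
Retention S: 1000/CN − 10 with CN=59.825 → S = 5500/819 ≈ 6.716 in
Ia = 0.2S: 0.2·6.716 = 1.343 in (exactly 1100/819)
P − Ia = 5.310 − 1.343 = 324889/81900 ≈ 3.967 in (> 0, runoff occurs)
Runoff Q = (P−Ia)²/(P−Ia+S) = (3.967)²/(3.967+6.716) = 105552862321/71653409100 ≈ 1.473 in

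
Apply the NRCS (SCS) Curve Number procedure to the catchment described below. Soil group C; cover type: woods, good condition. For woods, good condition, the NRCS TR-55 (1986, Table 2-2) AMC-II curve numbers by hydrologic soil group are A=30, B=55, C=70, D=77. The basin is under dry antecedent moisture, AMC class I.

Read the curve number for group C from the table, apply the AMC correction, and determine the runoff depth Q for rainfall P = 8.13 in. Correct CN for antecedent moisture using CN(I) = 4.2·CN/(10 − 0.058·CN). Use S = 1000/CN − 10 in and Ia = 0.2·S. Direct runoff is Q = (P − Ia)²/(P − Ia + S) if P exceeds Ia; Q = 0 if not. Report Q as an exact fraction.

Q = 890246569/391201300 in ≈ 2.276 in

NRCS table: woods, good condition, soil group C → CN(II) = 70
Dry (AMC I): CN(I) = 4.2·70/(10 − 0.058·70) = 294/(297/50) = 4900/99 ≈ 49.495
S = 1000/(4900/99) − 10 = 500/49 in ≈ 10.204 in
Ia = 0.2·(500/49) = 100/49 in ≈ 2.041 in
Excess rainfall: 8.130 − 2.041 = 6.089 in; P > Ia so Q > 0
Q = (29837/4900)²/((29837/4900) + 500/49) = (890246569/24010000)/(79837/4900) = 890246569/391201300 in ≈ 2.276 in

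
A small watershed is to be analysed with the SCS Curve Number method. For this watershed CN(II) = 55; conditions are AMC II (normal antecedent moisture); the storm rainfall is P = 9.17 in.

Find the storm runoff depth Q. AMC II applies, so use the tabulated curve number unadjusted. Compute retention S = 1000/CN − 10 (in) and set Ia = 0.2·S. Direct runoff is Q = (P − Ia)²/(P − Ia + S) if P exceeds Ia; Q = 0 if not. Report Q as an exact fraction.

Q = 68674369/19015700 in ≈ 3.611 in

AMC II — tabulated CN = 55 applies directly.
Max retention: S = 1000/55 − 10 = 90/11 in (≈ 8.182 in)
Ia = 0.2S: 0.2·8.182 = 1.636 in (exactly 18/11)
Excess rainfall: 9.170 − 1.636 = 7.534 in; P > Ia so Q > 0
Q: (8287/1100)² ÷ (17287/1100) = 68674369/19015700 in (≈ 3.611 in)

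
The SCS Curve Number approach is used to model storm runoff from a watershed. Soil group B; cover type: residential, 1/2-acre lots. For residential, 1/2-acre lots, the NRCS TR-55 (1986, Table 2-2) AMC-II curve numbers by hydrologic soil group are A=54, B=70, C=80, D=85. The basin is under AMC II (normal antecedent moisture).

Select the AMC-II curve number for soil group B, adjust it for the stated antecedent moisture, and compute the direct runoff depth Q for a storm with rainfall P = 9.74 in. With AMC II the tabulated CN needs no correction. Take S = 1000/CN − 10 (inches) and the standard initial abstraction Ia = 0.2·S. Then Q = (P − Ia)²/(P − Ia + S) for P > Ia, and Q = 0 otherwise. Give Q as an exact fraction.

NRCS table: residential, 1/2-acre lots, soil group B → CN(II) = 70
CN(II) = 70; AMC II needs no correction.
S = 1000/70 − 10 = 30/7 in ≈ 4.286 in
Ia = 0.2S: 0.2·4.286 = 0.857 in (exactly 6/7)
Since P=9.740 > Ia=0.857: effective rainfall P−Ia = 3109/350 in
Q = (3109/350)²/((3109/350) + 30/7) = (9665881/122500)/(4609/350) = 9665881/1613150 in ≈ 5.992 in

Q = 9665881/1613150 in ≈ 5.992 in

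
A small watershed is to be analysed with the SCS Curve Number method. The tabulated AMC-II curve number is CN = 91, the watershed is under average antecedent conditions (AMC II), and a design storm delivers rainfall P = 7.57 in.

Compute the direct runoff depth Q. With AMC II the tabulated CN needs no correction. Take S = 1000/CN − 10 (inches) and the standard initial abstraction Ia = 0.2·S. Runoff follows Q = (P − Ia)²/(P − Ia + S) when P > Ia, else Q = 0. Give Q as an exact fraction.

Average conditions: CN = 91 (no AMC adjustment).
Retention S: 1000/CN − 10 with CN=91.000 → S = 90/91 ≈ 0.989 in
Ia = 0.2S: 0.2·0.989 = 0.198 in (exactly 18/91)
Since P=7.570 > Ia=0.198: effective rainfall P−Ia = 67087/9100 in
Q = (67087/9100)²/((67087/9100) + 90/91) = (4500665569/82810000)/(76087/9100) = 4500665569/692391700 in ≈ 6.500 in

Q = 4500665569/692391700 in ≈ 6.500 in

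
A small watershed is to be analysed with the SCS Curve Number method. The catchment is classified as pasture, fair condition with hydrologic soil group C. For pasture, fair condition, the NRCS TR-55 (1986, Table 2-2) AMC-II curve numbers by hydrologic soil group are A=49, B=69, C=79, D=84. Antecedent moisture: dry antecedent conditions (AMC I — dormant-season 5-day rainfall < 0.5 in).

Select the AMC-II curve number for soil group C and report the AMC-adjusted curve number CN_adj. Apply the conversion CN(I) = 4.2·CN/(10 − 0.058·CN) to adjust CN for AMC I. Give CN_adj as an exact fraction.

NRCS table: pasture, fair condition, soil group C → CN(II) = 79
Dry (AMC I): CN(I) = 4.2·79/(10 − 0.058·79) = (1659/5)/(2709/500) = 7900/129 ≈ 61.240

CN_adj = 7900/129 ≈ 61.240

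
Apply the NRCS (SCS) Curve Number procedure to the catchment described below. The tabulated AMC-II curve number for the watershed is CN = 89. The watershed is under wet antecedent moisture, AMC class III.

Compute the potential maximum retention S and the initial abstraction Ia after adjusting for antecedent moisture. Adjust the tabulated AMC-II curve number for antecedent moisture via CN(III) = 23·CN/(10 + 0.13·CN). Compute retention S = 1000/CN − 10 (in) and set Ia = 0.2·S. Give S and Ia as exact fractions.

S = 1100/2047 in ≈ 0.537 in; Ia = 220/2047 in ≈ 0.107 in

CN(III) from CN(II)=89: (23·89)/(10 + 0.13·89) = 204700/2157 ≈ 94.900
Retention S: 1000/CN − 10 with CN=94.900 → S = 1100/2047 ≈ 0.537 in
Ia = 0.2S: 0.2·0.537 = 0.107 in (exactly 220/2047)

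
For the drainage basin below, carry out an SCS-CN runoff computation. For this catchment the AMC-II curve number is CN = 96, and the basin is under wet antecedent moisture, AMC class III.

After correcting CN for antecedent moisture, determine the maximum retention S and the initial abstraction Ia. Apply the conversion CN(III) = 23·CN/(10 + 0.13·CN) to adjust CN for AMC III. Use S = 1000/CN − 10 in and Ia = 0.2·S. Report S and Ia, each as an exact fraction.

S = 25/138 in ≈ 0.181 in; Ia = 5/138 in ≈ 0.036 in

Adjust CN=96 to AMC III: 23·96/(10 + 0.13·96) → 2208 ÷ (562/25) = 27600/281 ≈ 98.221
Retention S: 1000/CN − 10 with CN=98.221 → S = 25/138 ≈ 0.181 in
Ia = 0.2S: 0.2·0.181 = 0.036 in (exactly 5/138)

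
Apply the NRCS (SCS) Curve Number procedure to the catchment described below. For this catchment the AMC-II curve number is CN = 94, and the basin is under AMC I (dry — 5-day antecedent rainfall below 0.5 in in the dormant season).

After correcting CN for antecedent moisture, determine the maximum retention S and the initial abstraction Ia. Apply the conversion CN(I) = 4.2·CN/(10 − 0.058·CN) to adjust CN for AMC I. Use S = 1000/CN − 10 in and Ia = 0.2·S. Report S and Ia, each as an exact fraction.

S = 500/329 in ≈ 1.520 in; Ia = 100/329 in ≈ 0.304 in

Adjust CN=94 to AMC I: 4.2·94/(10 − 0.058·94) → (1974/5) ÷ (1137/250) = 32900/379 ≈ 86.807
Retention S: 1000/CN − 10 with CN=86.807 → S = 500/329 ≈ 1.520 in
Ia = 0.2S: 0.2·1.520 = 0.304 in (exactly 100/329)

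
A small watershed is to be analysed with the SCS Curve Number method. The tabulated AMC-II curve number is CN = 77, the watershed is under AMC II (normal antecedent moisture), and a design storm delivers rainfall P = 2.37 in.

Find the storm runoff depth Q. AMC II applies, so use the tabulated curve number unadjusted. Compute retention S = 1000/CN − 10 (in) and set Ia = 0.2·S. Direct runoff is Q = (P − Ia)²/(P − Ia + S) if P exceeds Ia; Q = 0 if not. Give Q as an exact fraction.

Q = 186295201/282197300 in ≈ 0.660 in

CN(II) = 77; AMC II needs no correction.
Max retention: S = 1000/77 − 10 = 230/77 in (≈ 2.987 in)
Ia = 0.2·(230/77) = 46/77 in ≈ 0.597 in
P − Ia = 2.370 − 0.597 = 13649/7700 ≈ 1.773 in (> 0, runoff occurs)
Runoff Q = (P−Ia)²/(P−Ia+S) = (1.773)²/(1.773+2.987) = 186295201/282197300 ≈ 0.660 in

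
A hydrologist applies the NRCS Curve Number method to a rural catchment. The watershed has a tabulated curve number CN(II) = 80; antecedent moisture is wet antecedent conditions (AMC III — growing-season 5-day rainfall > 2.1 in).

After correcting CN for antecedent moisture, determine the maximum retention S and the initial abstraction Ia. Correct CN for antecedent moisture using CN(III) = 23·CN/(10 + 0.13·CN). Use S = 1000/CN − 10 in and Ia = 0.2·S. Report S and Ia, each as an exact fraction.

CN(III) from CN(II)=80: (23·80)/(10 + 0.13·80) = 4600/51 ≈ 90.196
S = 1000/(4600/51) − 10 = 25/23 in ≈ 1.087 in
Ia = 0.2·(25/23) = 5/23 in ≈ 0.217 in

S = 25/23 in ≈ 1.087 in; Ia = 5/23 in ≈ 0.217 in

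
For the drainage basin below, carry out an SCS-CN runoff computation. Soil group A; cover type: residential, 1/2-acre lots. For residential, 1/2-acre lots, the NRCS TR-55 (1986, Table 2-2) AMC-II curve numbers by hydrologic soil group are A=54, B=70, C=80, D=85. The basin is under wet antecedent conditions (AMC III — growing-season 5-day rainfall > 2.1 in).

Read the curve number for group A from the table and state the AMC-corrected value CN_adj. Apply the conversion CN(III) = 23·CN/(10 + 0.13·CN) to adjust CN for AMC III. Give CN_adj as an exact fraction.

NRCS table: residential, 1/2-acre lots, soil group A → CN(II) = 54
Wet (AMC III): CN(III) = 23·54/(10 + 0.13·54) = 1242/(851/50) = 2700/37 ≈ 72.973

CN_adj = 2700/37 ≈ 72.973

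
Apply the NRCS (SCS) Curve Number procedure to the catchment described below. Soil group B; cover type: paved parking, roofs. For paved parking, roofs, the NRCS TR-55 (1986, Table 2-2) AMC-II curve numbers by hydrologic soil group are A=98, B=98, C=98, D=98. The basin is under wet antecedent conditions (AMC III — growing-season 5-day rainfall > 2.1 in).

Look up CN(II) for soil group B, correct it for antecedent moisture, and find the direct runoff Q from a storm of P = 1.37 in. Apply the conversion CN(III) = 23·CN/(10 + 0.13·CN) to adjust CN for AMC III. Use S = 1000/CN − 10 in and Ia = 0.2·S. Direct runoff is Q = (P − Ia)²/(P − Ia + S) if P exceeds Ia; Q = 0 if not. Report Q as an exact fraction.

Q = 23225455201/18302367300 in ≈ 1.269 in

NRCS table: paved parking, roofs, soil group B → CN(II) = 98
Wet (AMC III): CN(III) = 23·98/(10 + 0.13·98) = 2254/(1137/50) = 112700/1137 ≈ 99.120
S = 1000/(112700/1137) − 10 = 100/1127 in ≈ 0.089 in
Initial abstraction Ia = S/5 = (100/1127)/5 = 20/1127 ≈ 0.018 in
P − Ia = 1.370 − 0.018 = 152399/112700 ≈ 1.352 in (> 0, runoff occurs)
Q: (152399/112700)² ÷ (162399/112700) = 23225455201/18302367300 in (≈ 1.269 in)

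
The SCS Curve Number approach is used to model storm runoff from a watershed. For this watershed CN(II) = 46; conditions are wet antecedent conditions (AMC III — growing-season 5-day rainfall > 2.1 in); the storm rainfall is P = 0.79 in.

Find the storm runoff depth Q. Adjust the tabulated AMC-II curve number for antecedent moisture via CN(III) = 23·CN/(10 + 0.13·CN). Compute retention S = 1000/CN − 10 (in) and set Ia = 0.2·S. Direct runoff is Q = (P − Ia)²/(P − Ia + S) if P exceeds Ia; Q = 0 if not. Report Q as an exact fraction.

Wet (AMC III): CN(III) = 23·46/(10 + 0.13·46) = 1058/(799/50) = 52900/799 ≈ 66.208
S = 1000/(52900/799) − 10 = 2700/529 in ≈ 5.104 in
Ia = 0.2S: 0.2·5.104 = 1.021 in (exactly 540/529)
P = 0.790 ≤ Ia = 1.021 in: entire storm abstracted, Q = 0.

Q = 0 in ≈ 0.000 in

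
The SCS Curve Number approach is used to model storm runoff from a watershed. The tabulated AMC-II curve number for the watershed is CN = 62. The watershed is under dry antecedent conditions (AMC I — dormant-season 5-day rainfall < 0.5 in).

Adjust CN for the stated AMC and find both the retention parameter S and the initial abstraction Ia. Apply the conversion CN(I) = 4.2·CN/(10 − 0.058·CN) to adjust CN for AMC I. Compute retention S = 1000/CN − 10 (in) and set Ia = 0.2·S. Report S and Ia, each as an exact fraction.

S = 9500/651 in ≈ 14.593 in; Ia = 1900/651 in ≈ 2.919 in

Dry (AMC I): CN(I) = 4.2·62/(10 − 0.058·62) = (1302/5)/(1601/250) = 65100/1601 ≈ 40.662
Retention S: 1000/CN − 10 with CN=40.662 → S = 9500/651 ≈ 14.593 in
Ia = 0.2S: 0.2·14.593 = 2.919 in (exactly 1900/651)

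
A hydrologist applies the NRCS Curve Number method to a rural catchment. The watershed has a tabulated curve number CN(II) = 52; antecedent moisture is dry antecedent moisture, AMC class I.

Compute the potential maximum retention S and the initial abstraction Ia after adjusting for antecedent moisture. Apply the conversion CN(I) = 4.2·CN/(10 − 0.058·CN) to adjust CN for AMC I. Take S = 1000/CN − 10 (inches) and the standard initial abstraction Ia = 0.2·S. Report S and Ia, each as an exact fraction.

Dry (AMC I): CN(I) = 4.2·52/(10 − 0.058·52) = (1092/5)/(873/125) = 9100/291 ≈ 31.271
S = 1000/(9100/291) − 10 = 2000/91 in ≈ 21.978 in
Ia = 0.2S: 0.2·21.978 = 4.396 in (exactly 400/91)

S = 2000/91 in ≈ 21.978 in; Ia = 400/91 in ≈ 4.396 in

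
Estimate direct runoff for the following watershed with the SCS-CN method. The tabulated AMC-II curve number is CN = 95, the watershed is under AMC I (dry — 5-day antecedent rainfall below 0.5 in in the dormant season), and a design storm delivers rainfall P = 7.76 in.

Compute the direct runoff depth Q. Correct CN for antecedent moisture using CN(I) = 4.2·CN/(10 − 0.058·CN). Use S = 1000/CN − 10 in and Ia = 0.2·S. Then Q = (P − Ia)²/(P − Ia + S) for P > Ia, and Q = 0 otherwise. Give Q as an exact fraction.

Q = 2805454418/435937425 in ≈ 6.435 in

CN(I) from CN(II)=95: (4.2·95)/(10 − 0.058·95) = 39900/449 ≈ 88.864
S = 1000/(39900/449) − 10 = 500/399 in ≈ 1.253 in
Ia = 0.2·(500/399) = 100/399 in ≈ 0.251 in
P − Ia = 7.760 − 0.251 = 74906/9975 ≈ 7.509 in (> 0, runoff occurs)
Q = (74906/9975)²/((74906/9975) + 500/399) = (5610908836/99500625)/(87406/9975) = 2805454418/435937425 in ≈ 6.435 in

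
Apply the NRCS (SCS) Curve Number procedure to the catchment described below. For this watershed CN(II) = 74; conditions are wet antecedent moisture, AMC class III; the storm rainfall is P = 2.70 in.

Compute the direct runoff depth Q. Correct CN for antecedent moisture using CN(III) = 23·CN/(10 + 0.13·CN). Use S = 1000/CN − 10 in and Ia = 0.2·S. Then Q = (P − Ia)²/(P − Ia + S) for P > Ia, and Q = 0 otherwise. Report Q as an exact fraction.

CN(III) from CN(II)=74: (23·74)/(10 + 0.13·74) = 85100/981 ≈ 86.748
S = 1000/(85100/981) − 10 = 1300/851 in ≈ 1.528 in
Ia = 0.2·(1300/851) = 260/851 in ≈ 0.306 in
Since P=2.700 > Ia=0.306: effective rainfall P−Ia = 20377/8510 in
Q = (20377/8510)²/((20377/8510) + 1300/851) = (415222129/72420100)/(33377/8510) = 415222129/284038270 in ≈ 1.462 in

Q = 415222129/284038270 in ≈ 1.462 in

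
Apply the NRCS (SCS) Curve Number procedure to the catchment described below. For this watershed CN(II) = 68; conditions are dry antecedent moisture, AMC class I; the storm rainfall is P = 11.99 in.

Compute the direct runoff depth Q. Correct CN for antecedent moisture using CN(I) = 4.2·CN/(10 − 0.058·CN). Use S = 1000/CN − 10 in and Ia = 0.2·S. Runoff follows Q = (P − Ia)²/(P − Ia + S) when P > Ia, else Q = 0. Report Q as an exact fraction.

CN(I) from CN(II)=68: (4.2·68)/(10 − 0.058·68) = 35700/757 ≈ 47.160
S = 1000/(35700/757) − 10 = 4000/357 in ≈ 11.204 in
Ia = 0.2·(4000/357) = 800/357 in ≈ 2.241 in
P − Ia = 11.990 − 2.241 = 348043/35700 ≈ 9.749 in (> 0, runoff occurs)
Q = (348043/35700)²/((348043/35700) + 4000/357) = (121133929849/1274490000)/(748043/35700) = 121133929849/26705135100 in ≈ 4.536 in

Q = 121133929849/26705135100 in ≈ 4.536 in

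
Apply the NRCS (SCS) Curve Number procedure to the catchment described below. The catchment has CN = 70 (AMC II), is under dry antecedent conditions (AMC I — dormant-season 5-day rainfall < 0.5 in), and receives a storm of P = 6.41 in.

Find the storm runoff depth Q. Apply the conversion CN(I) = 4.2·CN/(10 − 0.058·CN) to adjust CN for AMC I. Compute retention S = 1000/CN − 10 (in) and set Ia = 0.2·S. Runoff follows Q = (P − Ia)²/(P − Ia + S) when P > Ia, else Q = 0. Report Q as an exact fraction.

Adjust CN=70 to AMC I: 4.2·70/(10 − 0.058·70) → 294 ÷ (297/50) = 4900/99 ≈ 49.495
Max retention: S = 1000/(4900/99) − 10 = 500/49 in (≈ 10.204 in)
Initial abstraction Ia = S/5 = (500/49)/5 = 100/49 ≈ 2.041 in
Since P=6.410 > Ia=2.041: effective rainfall P−Ia = 21409/4900 in
Q = (21409/4900)²/((21409/4900) + 500/49) = (458345281/24010000)/(71409/4900) = 458345281/349904100 in ≈ 1.310 in

Q = 458345281/349904100 in ≈ 1.310 in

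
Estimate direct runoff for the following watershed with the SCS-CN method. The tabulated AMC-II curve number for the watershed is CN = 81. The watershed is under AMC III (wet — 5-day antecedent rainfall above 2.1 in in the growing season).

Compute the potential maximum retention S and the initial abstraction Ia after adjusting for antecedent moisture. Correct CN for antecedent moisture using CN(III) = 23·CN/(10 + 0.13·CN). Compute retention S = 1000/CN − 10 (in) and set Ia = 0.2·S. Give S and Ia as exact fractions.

S = 1900/1863 in ≈ 1.020 in; Ia = 380/1863 in ≈ 0.204 in

Wet (AMC III): CN(III) = 23·81/(10 + 0.13·81) = 1863/(2053/100) = 186300/2053 ≈ 90.745
S = 1000/(186300/2053) − 10 = 1900/1863 in ≈ 1.020 in
Ia = 0.2S: 0.2·1.020 = 0.204 in (exactly 380/1863)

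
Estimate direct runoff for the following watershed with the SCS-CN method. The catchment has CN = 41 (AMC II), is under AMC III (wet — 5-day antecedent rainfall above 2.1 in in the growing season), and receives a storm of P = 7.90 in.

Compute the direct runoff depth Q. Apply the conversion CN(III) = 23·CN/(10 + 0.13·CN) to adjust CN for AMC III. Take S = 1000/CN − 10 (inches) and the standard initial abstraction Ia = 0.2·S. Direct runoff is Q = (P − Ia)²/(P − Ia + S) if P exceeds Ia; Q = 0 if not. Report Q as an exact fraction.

Q = 3930913809/1147602710 in ≈ 3.425 in

Adjust CN=41 to AMC III: 23·41/(10 + 0.13·41) → 943 ÷ (1533/100) = 94300/1533 ≈ 61.513
S = 1000/(94300/1533) − 10 = 5900/943 in ≈ 6.257 in
Initial abstraction Ia = S/5 = (5900/943)/5 = 1180/943 ≈ 1.251 in
Excess rainfall: 7.900 − 1.251 = 6.649 in; P > Ia so Q > 0
Runoff Q = (P−Ia)²/(P−Ia+S) = (6.649)²/(6.649+6.257) = 3930913809/1147602710 ≈ 3.425 in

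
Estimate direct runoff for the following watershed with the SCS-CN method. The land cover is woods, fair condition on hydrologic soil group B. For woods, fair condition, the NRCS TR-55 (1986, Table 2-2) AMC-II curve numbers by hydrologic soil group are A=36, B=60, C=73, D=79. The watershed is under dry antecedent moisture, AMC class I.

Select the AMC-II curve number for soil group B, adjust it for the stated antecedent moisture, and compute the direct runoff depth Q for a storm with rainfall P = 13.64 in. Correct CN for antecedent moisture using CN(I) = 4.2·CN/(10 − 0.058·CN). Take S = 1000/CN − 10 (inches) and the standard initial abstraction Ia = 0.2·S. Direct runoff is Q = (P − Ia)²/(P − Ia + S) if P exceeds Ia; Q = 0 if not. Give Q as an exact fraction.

Q = 271689289/65335725 in ≈ 4.158 in

NRCS table: woods, fair condition, soil group B → CN(II) = 60
Adjust CN=60 to AMC I: 4.2·60/(10 − 0.058·60) → 252 ÷ (163/25) = 6300/163 ≈ 38.650
Max retention: S = 1000/(6300/163) − 10 = 1000/63 in (≈ 15.873 in)
Ia = 0.2S: 0.2·15.873 = 3.175 in (exactly 200/63)
Excess rainfall: 13.640 − 3.175 = 10.465 in; P > Ia so Q > 0
Q = (16483/1575)²/((16483/1575) + 1000/63) = (271689289/2480625)/(41483/1575) = 271689289/65335725 in ≈ 4.158 in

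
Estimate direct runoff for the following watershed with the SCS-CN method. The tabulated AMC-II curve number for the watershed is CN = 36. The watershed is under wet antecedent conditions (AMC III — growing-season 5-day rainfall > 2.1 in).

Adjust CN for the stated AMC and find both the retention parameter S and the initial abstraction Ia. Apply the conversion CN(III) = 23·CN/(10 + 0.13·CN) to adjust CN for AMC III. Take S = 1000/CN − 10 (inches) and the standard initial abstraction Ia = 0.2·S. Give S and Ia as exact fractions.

S = 1600/207 in ≈ 7.729 in; Ia = 320/207 in ≈ 1.546 in

Wet (AMC III): CN(III) = 23·36/(10 + 0.13·36) = 828/(367/25) = 20700/367 ≈ 56.403
Retention S: 1000/CN − 10 with CN=56.403 → S = 1600/207 ≈ 7.729 in
Ia = 0.2·(1600/207) = 320/207 in ≈ 1.546 in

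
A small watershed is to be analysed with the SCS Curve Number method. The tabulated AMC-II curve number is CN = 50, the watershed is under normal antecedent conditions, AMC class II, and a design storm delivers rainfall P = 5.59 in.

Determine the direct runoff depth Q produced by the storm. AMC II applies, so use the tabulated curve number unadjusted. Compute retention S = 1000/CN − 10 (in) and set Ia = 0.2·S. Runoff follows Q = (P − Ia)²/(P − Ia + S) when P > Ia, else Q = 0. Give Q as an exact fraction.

Q = 128881/135900 in ≈ 0.948 in

AMC II — tabulated CN = 50 applies directly.
S = 1000/50 − 10 = 10 in ≈ 10.000 in
Initial abstraction Ia = S/5 = 10/5 = 2 ≈ 2.000 in
Since P=5.590 > Ia=2.000: effective rainfall P−Ia = 359/100 in
Runoff Q = (P−Ia)²/(P−Ia+S) = (3.590)²/(3.590+10.000) = 128881/135900 ≈ 0.948 in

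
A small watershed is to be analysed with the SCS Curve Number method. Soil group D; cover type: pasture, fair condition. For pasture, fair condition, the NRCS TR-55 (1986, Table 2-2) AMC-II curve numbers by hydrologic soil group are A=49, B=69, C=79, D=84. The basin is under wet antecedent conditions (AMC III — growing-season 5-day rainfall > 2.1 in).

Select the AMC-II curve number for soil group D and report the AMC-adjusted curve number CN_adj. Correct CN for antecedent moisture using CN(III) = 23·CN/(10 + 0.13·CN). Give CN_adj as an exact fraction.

NRCS table: pasture, fair condition, soil group D → CN(II) = 84
CN(III) from CN(II)=84: (23·84)/(10 + 0.13·84) = 48300/523 ≈ 92.352

CN_adj = 48300/523 ≈ 92.352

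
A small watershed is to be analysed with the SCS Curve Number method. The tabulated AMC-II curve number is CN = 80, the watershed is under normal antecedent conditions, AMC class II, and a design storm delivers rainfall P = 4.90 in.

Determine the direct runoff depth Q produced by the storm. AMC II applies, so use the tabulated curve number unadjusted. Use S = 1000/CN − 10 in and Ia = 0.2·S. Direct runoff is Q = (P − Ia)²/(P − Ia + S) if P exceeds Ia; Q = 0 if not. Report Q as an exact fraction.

Q = 968/345 in ≈ 2.806 in

CN(II) = 80; AMC II needs no correction.
Retention S: 1000/CN − 10 with CN=80.000 → S = 5/2 ≈ 2.500 in
Ia = 0.2S: 0.2·2.500 = 0.500 in (exactly 1/2)
P − Ia = 4.900 − 0.500 = 22/5 ≈ 4.400 in (> 0, runoff occurs)
Q: (22/5)² ÷ (69/10) = 968/345 in (≈ 2.806 in)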